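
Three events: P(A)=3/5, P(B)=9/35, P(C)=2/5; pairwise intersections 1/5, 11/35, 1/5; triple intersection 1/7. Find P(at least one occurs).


P(A∪B∪C) = P(A)+P(B)+P(C) - P(AB)-P(AC)-P(BC) + P(ABC)
= 3/5+9/35+2/5 - 1/5-11/35-1/5 + 1/7
= 24/35

24/35


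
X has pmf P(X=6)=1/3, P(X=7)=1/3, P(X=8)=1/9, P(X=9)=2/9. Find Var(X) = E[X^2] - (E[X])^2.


E[X] = 65/9, E[X^2] = 481/9
Var(X) = E[X^2] - (E[X])^2 = 481/9 - (65/9)^2 = 104/81

104/81


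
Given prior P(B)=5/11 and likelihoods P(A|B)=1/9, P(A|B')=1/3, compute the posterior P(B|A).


P(A) = P(A|B)P(B) + P(A|B')P(B') = 1/9*5/11 + 1/3*6/11 = 23/99
P(B|A) = P(A|B)P(B)/P(A) = (5/99)/(23/99) = 5/23

5/23


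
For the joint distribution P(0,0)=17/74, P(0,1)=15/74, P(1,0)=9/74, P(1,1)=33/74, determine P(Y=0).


P(Y=0) = P(0,0)+P(1,0) = 17/74 + 9/74 = 26/74 = 13/37

13/37


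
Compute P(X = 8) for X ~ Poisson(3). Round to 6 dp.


P(X=8) = e^(-3) * 3^8 / 8!
≈ 0.04978706837 * 6561 / 40320
≈ 0.008102

0.008102


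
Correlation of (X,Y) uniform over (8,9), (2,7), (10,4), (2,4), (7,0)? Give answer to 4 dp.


Cov(X,Y) = -1.0400, Var(X) = 10.5600, Var(Y) = 9.3600
rho = Cov/(sqrt(VarX)*sqrt(VarY)) = -0.1046

-0.1046


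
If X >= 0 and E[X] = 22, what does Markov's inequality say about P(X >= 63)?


Markov: P(X >= a) <= E[X]/a
P(X >= 63) <= 22/63

22/63


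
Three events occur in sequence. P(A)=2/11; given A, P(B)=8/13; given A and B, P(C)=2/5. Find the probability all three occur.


P(A∩B∩C) = P(A) * P(B|A) * P(C|A∩B)
= 2/11 * 8/13 * 2/5
= 16/143 * 2/5 = 32/715

32/715


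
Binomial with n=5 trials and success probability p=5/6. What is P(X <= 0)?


P(X<=0) = P(X=0)
= 1/7776
= 1/7776

1/7776


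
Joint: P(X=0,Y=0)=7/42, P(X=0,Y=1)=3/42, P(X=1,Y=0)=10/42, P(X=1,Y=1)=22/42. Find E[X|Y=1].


P(Y=1) = 25/42
E[X|Y=1] = (0*3 + 1*22)/25 = 22/25

22/25


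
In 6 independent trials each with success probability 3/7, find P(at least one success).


P(at least one) = 1 - P(none)
P(none) = (1 - 3/7)^6 = (4/7)^6 = 4096/117649
P(at least one) = 1 - 4096/117649 = 113553/117649

113553/117649


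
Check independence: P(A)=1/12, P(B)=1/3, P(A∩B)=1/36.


P(A)*P(B) = 1/12*1/3 = 1/36
P(A∩B) = 1/36, which equals P(A)P(B), so independent

Yes, A and B are independent


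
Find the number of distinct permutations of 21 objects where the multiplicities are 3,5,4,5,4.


21! = 51090942171709440000
Denominator: 3!=6 * 5!=120 * 4!=24 * 5!=120 * 4!=24
Coefficient = 51090942171709440000 / 49766400 = 1026615189600

1026615189600


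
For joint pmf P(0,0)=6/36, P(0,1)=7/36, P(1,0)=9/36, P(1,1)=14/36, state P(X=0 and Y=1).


Read from table: P(X=0, Y=1) = 7/36

7/36


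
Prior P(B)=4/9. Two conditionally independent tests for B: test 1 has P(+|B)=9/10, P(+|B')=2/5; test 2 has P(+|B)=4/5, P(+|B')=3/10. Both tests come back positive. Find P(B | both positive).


After test 1: P(+) = 9/10*4/9 + 2/5*5/9 = 28/45
P(B|+) = (2/5)/(28/45) = 9/14
After test 2 (use post1 as new prior): P(+) = 4/5*9/14 + 3/10*5/14 = 87/140
P(B|+,+) = (18/35)/(87/140) = 24/29

24/29


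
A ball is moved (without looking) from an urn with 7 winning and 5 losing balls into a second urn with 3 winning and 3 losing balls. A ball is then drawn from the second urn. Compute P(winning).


P(transfer winning) = 7/12; P(transfer losing) = 5/12
If winning transferred: Urn II has 4 winning of 7, so P(winning|winning moved) = 4/7
If losing transferred: Urn II has 3 winning of 7, so P(winning|losing moved) = 3/7
By total probability: P(winning) = 7/12*4/7 + 5/12*3/7 = 43/84

43/84


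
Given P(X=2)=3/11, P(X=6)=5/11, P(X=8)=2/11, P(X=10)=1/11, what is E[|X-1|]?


E[|X-1|] = sum(g(x)*P(x))
= 1*3/11 + 5*5/11 + 7*2/11 + 9*1/11
= 51/11

51/11


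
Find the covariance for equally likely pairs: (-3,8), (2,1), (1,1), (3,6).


E[X]=3/4, E[Y]=4, E[XY]=-3/4
Cov(X,Y) = E[XY] - E[X]E[Y] = -3/4 - 3/4*4 = -15/4

-15/4


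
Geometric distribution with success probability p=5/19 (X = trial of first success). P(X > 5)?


P(X > 5) = P(first 5 trials all fail) = (1-p)^5 = (14/19)^5 = 537824/2476099

537824/2476099


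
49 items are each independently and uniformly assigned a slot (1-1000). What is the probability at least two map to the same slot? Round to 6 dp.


P(all different) = prod((1000-i)/1000 for i=0..48) = 0.302557
P(at least one match) = 1 - 0.302557 = 0.697443

0.697443


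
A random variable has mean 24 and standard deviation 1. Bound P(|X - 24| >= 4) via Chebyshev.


k = 4/1 = 4
Chebyshev: P(|X-mu| >= k*sigma) <= 1/k^2 = 1/4^2 = 1/16

1/16


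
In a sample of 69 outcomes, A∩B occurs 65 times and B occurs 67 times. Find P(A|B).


P(A|B) = P(A∩B)/P(B) = (65/69)/(67/69) = 65/67

65/67


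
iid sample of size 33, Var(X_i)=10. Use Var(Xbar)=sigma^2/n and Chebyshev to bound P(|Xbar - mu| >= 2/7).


Var(Xbar) = Var(X)/n = 10/33
Chebyshev: P(|Xbar-mu| >= 2/7) <= Var(Xbar)/(2/7)^2 = (10/33)/(4/49) = 245/66
Bound exceeds 1, so trivial bound: 1

1


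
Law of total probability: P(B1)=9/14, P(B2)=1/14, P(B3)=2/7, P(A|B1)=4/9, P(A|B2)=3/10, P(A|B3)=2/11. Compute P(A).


P(A) = P(A|B1)P(B1) + P(A|B2)P(B2) + P(A|B3)P(B3)
= 4/9*9/14 + 3/10*1/14 + 2/11*2/7
= 2/7 + 3/140 + 4/77 = 79/220

79/220


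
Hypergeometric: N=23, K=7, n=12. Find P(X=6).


P(X=6) = C(7,6)*C(16,6) / C(23,12)
= 7*8008 / 1352078
= 56056/1352078 = 308/7429

308/7429


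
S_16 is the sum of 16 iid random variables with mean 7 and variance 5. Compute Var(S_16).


By independence, Var(S_n) = n*Var(X_1) = 16*5 = 80

80


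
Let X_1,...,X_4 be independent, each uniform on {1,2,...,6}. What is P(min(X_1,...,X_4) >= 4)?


P(min >= 4) = P(all X_i >= 4) = (P(X_1 >= 4))^4
= (3/6)^4 = (1/2)^4 = 1/16

1/16


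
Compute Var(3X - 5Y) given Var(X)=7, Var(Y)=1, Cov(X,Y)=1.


Var(3X - 5Y) = 3^2*Var(X) + (-5)^2*Var(Y) + 2*3*(-5)*Cov(X,Y)
= 9*7 + 25*1 - 30*1
= 63 + 25 - 30 = 58

58


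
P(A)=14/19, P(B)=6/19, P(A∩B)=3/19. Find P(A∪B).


P(A∪B) = P(A) + P(B) - P(A∩B)
= 14/19 + 6/19 - 3/19 = 17/19

17/19


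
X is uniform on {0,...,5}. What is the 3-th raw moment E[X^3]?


E[X^3] = (1/6) * sum(x^3 for x=0..5)
= 225/6 = 75/2

75/2


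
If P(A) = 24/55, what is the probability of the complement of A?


P(A') = 1 - P(A) = 1 - 24/55 = 31/55

31/55


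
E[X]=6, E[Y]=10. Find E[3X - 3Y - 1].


E[3X - 3Y - 1] = 3*E[X] - 3*E[Y] - 1
= (3)*(6) + (-3)*(10) + (-1)
= 18 - 30 - 1 = -13

-13


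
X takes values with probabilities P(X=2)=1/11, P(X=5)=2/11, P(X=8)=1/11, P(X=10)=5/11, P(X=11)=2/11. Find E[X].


E[X] = sum(x * P(x))
= 2*1/11 + 5*2/11 + 8*1/11 + 10*5/11 + 11*2/11
= 92/11

92/11


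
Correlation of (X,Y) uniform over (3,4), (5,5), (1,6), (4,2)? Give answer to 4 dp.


Cov(X,Y) = -1.0625, Var(X) = 2.1875, Var(Y) = 2.1875
rho = Cov/(sqrt(VarX)*sqrt(VarY)) = -0.4857

-0.4857


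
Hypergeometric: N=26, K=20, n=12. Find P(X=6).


P(X=6) = C(20,6)*C(6,6) / C(26,12)
= 38760*1 / 9657700
= 38760/9657700 = 6/1495

6/1495


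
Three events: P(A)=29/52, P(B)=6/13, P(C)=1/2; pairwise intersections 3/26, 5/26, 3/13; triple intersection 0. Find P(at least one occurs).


P(A∪B∪C) = P(A)+P(B)+P(C) - P(AB)-P(AC)-P(BC) + P(ABC)
= 29/52+6/13+1/2 - 3/26-5/26-3/13 + 0
= 51/52

51/52


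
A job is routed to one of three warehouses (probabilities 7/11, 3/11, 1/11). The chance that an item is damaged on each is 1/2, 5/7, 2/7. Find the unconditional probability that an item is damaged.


P(A) = P(A|B1)P(B1) + P(A|B2)P(B2) + P(A|B3)P(B3)
= 1/2*7/11 + 5/7*3/11 + 2/7*1/11
= 7/22 + 15/77 + 2/77 = 83/154

83/154


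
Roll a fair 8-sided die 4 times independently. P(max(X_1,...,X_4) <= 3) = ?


P(max <= 3) = P(all X_i <= 3) = (P(X_1 <= 3))^4
= (3/8)^4 = 81/4096

81/4096


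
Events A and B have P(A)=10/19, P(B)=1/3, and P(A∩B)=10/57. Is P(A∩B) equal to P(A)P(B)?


P(A)*P(B) = 10/19*1/3 = 10/57
P(A∩B) = 10/57, which equals P(A)P(B), so independent

Yes, A and B are independent


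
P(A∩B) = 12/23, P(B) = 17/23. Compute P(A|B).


P(A|B) = P(A∩B)/P(B) = (12/23)/(17/23) = 12/17

12/17


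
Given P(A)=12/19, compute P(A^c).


P(A') = 1 - P(A) = 1 - 12/19 = 7/19

7/19


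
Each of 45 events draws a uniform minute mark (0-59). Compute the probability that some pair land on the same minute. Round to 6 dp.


P(all different) = prod((60-i)/60 for i=0..44) = 0.000000
P(at least one match) = 1 - 0.000000 = 1.000000

1.000000


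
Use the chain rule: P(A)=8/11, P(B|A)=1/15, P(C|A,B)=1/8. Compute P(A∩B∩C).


P(A∩B∩C) = P(A) * P(B|A) * P(C|A∩B)
= 8/11 * 1/15 * 1/8
= 8/165 * 1/8 = 1/165

1/165


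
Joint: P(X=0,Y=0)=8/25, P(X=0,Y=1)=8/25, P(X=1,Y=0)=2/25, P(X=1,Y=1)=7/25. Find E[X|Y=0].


P(Y=0) = 10/25
E[X|Y=0] = (0*8 + 1*2)/10 = 2/10 = 1/5

1/5


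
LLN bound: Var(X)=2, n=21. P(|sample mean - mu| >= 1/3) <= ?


Var(Xbar) = Var(X)/n = 2/21
Chebyshev: P(|Xbar-mu| >= 1/3) <= Var(Xbar)/(1/3)^2 = (2/21)/(1/9) = 6/7

6/7


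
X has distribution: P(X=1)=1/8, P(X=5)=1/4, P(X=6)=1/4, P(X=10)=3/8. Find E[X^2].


E[X^2] = sum(g(x)*P(x))
= 1*1/8 + 25*1/4 + 36*1/4 + 100*3/8
= 423/8

423/8


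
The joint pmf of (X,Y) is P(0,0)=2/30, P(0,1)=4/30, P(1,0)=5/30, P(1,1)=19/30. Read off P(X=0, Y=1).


Read from table: P(X=0, Y=1) = 4/30 = 2/15

2/15


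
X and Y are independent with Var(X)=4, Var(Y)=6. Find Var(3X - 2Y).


Independence => Cov(X,Y)=0
Var(3X - 2Y) = 3^2*Var(X) + (-2)^2*Var(Y)
= 9*4 + 4*6 = 60

60


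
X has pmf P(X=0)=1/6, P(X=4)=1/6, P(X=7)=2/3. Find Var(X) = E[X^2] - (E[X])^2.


E[X] = 16/3, E[X^2] = 106/3
Var(X) = E[X^2] - (E[X])^2 = 106/3 - (16/3)^2 = 62/9

62/9


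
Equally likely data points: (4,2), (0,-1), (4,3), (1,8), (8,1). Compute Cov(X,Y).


E[X]=17/5, E[Y]=13/5, E[XY]=36/5
Cov(X,Y) = E[XY] - E[X]E[Y] = 36/5 - 17/5*13/5 = -41/25

-41/25


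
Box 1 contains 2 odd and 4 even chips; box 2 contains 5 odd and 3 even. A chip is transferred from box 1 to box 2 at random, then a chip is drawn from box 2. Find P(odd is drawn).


P(transfer odd) = 2/6 = 1/3; P(transfer even) = 2/3
If odd transferred: Urn II has 6 odd of 9, so P(odd|odd moved) = 2/3
If even transferred: Urn II has 5 odd of 9, so P(odd|even moved) = 5/9
By total probability: P(odd) = 1/3*2/3 + 2/3*5/9 = 16/27

16/27


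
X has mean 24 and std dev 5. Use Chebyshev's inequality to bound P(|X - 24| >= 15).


k = 15/5 = 3
Chebyshev: P(|X-mu| >= k*sigma) <= 1/k^2 = 1/3^2 = 1/9

1/9


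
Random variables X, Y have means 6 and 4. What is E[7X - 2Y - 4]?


E[7X - 2Y - 4] = 7*E[X] - 2*E[Y] - 4
= (7)*(6) + (-2)*(4) + (-4)
= 42 - 8 - 4 = 30

30


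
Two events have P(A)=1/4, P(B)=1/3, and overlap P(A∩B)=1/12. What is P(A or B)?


P(A∪B) = P(A) + P(B) - P(A∩B)
= 1/4 + 1/3 - 1/12 = 1/2

1/2


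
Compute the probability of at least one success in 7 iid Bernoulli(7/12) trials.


P(at least one) = 1 - P(none)
P(none) = (1 - 7/12)^7 = (5/12)^7 = 78125/35831808
P(at least one) = 1 - 78125/35831808 = 35753683/35831808

35753683/35831808


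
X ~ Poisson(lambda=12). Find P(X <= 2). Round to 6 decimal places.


P(X<=2) = e^(-12)*12^0/0! + e^(-12)*12^1/1! + e^(-12)*12^2/2!
≈ 0.0000061442 + 0.0000737305 + 0.0004423833
= 0.0005222580
≈ 0.000522

0.000522


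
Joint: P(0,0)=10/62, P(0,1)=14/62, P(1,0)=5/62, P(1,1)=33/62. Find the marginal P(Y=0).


P(Y=0) = P(0,0)+P(1,0) = 10/62 + 5/62 = 15/62

15/62


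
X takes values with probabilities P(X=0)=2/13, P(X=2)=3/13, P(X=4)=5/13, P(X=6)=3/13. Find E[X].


E[X] = sum(x * P(x))
= 0*2/13 + 2*3/13 + 4*5/13 + 6*3/13
= 44/13

44/13


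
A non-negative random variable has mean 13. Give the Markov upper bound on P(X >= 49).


Markov: P(X >= a) <= E[X]/a
P(X >= 49) <= 13/49

13/49


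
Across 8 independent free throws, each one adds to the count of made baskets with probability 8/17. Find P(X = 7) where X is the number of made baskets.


P(X=7) = C(8,7) * p^7 * (1-p)^1
= 8 * 2097152/410338673 * 9/17
= 150994944/6975757441

150994944/6975757441


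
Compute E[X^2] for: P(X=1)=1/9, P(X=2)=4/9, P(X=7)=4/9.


E[X^2] = sum(x^2 * P(x))
= 1*1/9 + 4*4/9 + 49*4/9
= 71/3

71/3


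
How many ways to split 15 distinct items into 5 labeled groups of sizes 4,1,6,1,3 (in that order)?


15! = 1307674368000
Denominator: 4!=24 * 1!=1 * 6!=720 * 1!=1 * 3!=6
Coefficient = 1307674368000 / 103680 = 12612600

12612600


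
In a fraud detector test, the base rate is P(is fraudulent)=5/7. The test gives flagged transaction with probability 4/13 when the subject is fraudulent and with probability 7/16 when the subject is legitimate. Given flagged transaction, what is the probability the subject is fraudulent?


P(A) = P(A|B)P(B) + P(A|B')P(B') = 4/13*5/7 + 7/16*2/7 = 251/728
P(B|A) = P(A|B)P(B)/P(A) = (20/91)/(251/728) = 160/251

160/251


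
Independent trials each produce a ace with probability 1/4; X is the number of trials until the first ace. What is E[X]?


For geometric (trials until first success), E[X] = 1/p = 1/(1/4) = 4

4


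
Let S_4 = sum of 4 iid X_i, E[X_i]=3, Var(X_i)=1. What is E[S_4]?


E[S_n] = n*E[X_1] = 4*3 = 12

12


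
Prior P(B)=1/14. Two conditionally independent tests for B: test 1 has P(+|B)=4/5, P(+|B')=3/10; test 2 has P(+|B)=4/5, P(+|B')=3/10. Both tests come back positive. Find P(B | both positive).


After test 1: P(+) = 4/5*1/14 + 3/10*13/14 = 47/140
P(B|+) = (2/35)/(47/140) = 8/47
After test 2 (use post1 as new prior): P(+) = 4/5*8/47 + 3/10*39/47 = 181/470
P(B|+,+) = (32/235)/(181/470) = 64/181

64/181


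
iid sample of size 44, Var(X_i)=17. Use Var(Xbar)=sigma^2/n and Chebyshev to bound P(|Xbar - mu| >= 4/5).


Var(Xbar) = Var(X)/n = 17/44
Chebyshev: P(|Xbar-mu| >= 4/5) <= Var(Xbar)/(4/5)^2 = (17/44)/(16/25) = 425/704

425/704


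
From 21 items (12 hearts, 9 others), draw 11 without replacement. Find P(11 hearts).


P(X=11) = C(12,11)*C(9,0) / C(21,11)
= 12*1 / 352716
= 12/352716 = 1/29393

1/29393


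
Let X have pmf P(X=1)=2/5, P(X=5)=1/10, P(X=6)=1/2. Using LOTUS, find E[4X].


E[4X] = sum(g(x)*P(x))
= 4*2/5 + 20*1/10 + 24*1/2
= 78/5

78/5


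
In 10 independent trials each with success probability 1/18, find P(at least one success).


P(at least one) = 1 - P(none)
P(none) = (1 - 1/18)^10 = (17/18)^10 = 2015993900449/3570467226624
P(at least one) = 1 - 2015993900449/3570467226624 = 1554473326175/3570467226624

1554473326175/3570467226624


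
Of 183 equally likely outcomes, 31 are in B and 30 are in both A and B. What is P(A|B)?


P(A|B) = P(A∩B)/P(B) = (30/183)/(31/183) = 30/31

30/31


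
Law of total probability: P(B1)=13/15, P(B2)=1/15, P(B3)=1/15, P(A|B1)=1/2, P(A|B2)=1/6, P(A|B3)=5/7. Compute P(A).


P(A) = P(A|B1)P(B1) + P(A|B2)P(B2) + P(A|B3)P(B3)
= 1/2*13/15 + 1/6*1/15 + 5/7*1/15
= 13/30 + 1/90 + 1/21 = 31/63

31/63


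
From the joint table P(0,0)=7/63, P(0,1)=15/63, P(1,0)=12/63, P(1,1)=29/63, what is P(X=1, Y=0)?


Read from table: P(X=1, Y=0) = 12/63 = 4/21

4/21


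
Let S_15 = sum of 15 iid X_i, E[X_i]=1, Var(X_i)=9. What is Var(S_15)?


By independence, Var(S_n) = n*Var(X_1) = 15*9 = 135

135


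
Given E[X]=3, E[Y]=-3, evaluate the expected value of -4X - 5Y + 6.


E[-4X - 5Y + 6] = -4*E[X] - 5*E[Y] + 6
= (-4)*(3) + (-5)*(-3) + (6)
= -12 + 15 + 6 = 9

9


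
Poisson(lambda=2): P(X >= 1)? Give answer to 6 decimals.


P(X>=1) = 1 - P(X<=0) = 1 - (e^(-2)*2^0/0!)
≈ 1 - 0.1353352832 = 0.8646647168
≈ 0.864665

0.864665


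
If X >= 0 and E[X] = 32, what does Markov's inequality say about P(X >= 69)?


Markov: P(X >= a) <= E[X]/a
P(X >= 69) <= 32/69

32/69


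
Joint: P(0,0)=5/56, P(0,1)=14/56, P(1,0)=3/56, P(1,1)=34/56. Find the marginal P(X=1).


P(X=1) = P(1,0)+P(1,1) = 3/56 + 34/56 = 37/56

37/56


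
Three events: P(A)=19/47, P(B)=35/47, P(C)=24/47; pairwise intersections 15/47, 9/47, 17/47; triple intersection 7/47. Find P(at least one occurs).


P(A∪B∪C) = P(A)+P(B)+P(C) - P(AB)-P(AC)-P(BC) + P(ABC)
= 19/47+35/47+24/47 - 15/47-9/47-17/47 + 7/47
= 44/47

44/47


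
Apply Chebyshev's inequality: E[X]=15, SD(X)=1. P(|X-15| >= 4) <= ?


k = 4/1 = 4
Chebyshev: P(|X-mu| >= k*sigma) <= 1/k^2 = 1/4^2 = 1/16

1/16


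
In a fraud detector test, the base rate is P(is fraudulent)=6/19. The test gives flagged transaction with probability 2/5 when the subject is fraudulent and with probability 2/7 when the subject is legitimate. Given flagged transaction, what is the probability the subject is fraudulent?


P(A) = P(A|B)P(B) + P(A|B')P(B') = 2/5*6/19 + 2/7*13/19 = 214/665
P(B|A) = P(A|B)P(B)/P(A) = (12/95)/(214/665) = 42/107

42/107


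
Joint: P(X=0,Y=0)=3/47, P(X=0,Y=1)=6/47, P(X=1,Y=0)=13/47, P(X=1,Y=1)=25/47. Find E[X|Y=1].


P(Y=1) = 31/47
E[X|Y=1] = (0*6 + 1*25)/31 = 25/31

25/31


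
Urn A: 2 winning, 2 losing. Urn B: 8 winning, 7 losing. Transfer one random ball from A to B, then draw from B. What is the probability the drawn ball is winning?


P(transfer winning) = 2/4 = 1/2; P(transfer losing) = 1/2
If winning transferred: Urn II has 9 winning of 16, so P(winning|winning moved) = 9/16
If losing transferred: Urn II has 8 winning of 16, so P(winning|losing moved) = 1/2
By total probability: P(winning) = 1/2*9/16 + 1/2*1/2 = 17/32

17/32


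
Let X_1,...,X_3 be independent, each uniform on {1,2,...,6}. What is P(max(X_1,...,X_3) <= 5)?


P(max <= 5) = P(all X_i <= 5) = (P(X_1 <= 5))^3
= (5/6)^3 = 125/216

125/216


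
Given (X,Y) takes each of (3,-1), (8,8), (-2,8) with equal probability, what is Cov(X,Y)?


E[X]=3, E[Y]=5, E[XY]=15
Cov(X,Y) = E[XY] - E[X]E[Y] = 15 - 3*5 = 0

0


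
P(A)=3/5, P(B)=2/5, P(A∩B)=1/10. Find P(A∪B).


P(A∪B) = P(A) + P(B) - P(A∩B)
= 3/5 + 2/5 - 1/10 = 9/10

9/10


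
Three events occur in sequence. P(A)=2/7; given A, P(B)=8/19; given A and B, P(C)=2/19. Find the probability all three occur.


P(A∩B∩C) = P(A) * P(B|A) * P(C|A∩B)
= 2/7 * 8/19 * 2/19
= 16/133 * 2/19 = 32/2527

32/2527


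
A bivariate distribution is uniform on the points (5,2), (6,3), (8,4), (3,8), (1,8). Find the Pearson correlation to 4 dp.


Cov(X,Y) = -4.6000, Var(X) = 5.8400, Var(Y) = 6.4000
rho = Cov/(sqrt(VarX)*sqrt(VarY)) = -0.7524

-0.7524


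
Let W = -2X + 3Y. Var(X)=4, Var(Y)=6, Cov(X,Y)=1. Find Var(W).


Var(-2X + 3Y) = (-2)^2*Var(X) + 3^2*Var(Y) + 2*(-2)*3*Cov(X,Y)
= 4*4 + 9*6 - 12*1
= 16 + 54 - 12 = 58

58


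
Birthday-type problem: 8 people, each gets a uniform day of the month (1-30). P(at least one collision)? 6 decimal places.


P(all different) = prod((30-i)/30 for i=0..7) = 0.359686
P(at least one match) = 1 - 0.359686 = 0.640314

0.640314


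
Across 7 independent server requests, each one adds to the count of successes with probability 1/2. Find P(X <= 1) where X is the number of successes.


P(X<=1) = P(X=0) + P(X=1)
= 1/128 + 7/128
= 1/16

1/16


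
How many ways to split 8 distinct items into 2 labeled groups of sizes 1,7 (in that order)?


8! = 40320
Denominator: 1!=1 * 7!=5040
Coefficient = 40320 / 5040 = 8

8


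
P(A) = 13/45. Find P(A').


P(A') = 1 - P(A) = 1 - 13/45 = 32/45

32/45


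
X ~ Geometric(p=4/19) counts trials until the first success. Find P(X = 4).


P(X=4) = (1-p)^3 * p = (15/19)^3 * 4/19
= 3375/6859 * 4/19 = 13500/130321

13500/130321


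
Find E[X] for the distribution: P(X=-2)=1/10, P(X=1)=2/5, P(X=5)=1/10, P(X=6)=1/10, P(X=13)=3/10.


E[X] = sum(x * P(x))
= -2*1/10 + 1*2/5 + 5*1/10 + 6*1/10 + 13*3/10
= 26/5

26/5


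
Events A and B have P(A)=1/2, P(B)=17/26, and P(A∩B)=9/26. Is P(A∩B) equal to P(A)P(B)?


P(A)*P(B) = 1/2*17/26 = 17/52
P(A∩B) = 9/26 != 17/52, so not independent

No, A and B are not independent


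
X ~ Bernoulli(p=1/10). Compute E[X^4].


For Bernoulli: X in {0,1}
E[X^4] = 0^4*(1-1/10) + 1^4*1/10 = 1/10

1/10


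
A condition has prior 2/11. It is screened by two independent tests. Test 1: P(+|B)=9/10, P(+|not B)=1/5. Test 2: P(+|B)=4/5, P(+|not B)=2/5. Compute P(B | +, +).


After test 1: P(+) = 9/10*2/11 + 1/5*9/11 = 18/55
P(B|+) = (9/55)/(18/55) = 1/2
After test 2 (use post1 as new prior): P(+) = 4/5*1/2 + 2/5*1/2 = 3/5
P(B|+,+) = (2/5)/(3/5) = 2/3

2/3


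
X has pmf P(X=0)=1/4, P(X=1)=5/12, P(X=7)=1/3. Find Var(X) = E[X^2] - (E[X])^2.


E[X] = 11/4, E[X^2] = 67/4
Var(X) = E[X^2] - (E[X])^2 = 67/4 - (11/4)^2 = 147/16

147/16


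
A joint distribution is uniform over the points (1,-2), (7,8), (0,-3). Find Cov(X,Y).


E[X]=8/3, E[Y]=1, E[XY]=18
Cov(X,Y) = E[XY] - E[X]E[Y] = 18 - 8/3*1 = 46/3

46/3


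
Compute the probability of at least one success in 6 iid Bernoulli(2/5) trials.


P(at least one) = 1 - P(none)
P(none) = (1 - 2/5)^6 = (3/5)^6 = 729/15625
P(at least one) = 1 - 729/15625 = 14896/15625

14896/15625


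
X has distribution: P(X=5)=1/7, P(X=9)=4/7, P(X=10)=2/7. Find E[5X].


E[5X] = sum(g(x)*P(x))
= 25*1/7 + 45*4/7 + 50*2/7
= 305/7

305/7


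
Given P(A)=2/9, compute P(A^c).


P(A') = 1 - P(A) = 1 - 2/9 = 7/9

7/9


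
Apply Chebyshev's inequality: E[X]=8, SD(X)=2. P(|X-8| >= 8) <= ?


k = 8/2 = 4
Chebyshev: P(|X-mu| >= k*sigma) <= 1/k^2 = 1/4^2 = 1/16

1/16


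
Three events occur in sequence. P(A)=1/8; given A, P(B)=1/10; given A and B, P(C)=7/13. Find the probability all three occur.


P(A∩B∩C) = P(A) * P(B|A) * P(C|A∩B)
= 1/8 * 1/10 * 7/13
= 1/80 * 7/13 = 7/1040

7/1040


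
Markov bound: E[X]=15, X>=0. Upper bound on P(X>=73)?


Markov: P(X >= a) <= E[X]/a
P(X >= 73) <= 15/73

15/73


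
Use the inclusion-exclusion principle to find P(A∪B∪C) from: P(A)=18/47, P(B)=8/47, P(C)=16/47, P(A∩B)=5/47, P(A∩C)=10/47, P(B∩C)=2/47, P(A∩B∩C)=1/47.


P(A∪B∪C) = P(A)+P(B)+P(C) - P(AB)-P(AC)-P(BC) + P(ABC)
= 18/47+8/47+16/47 - 5/47-10/47-2/47 + 1/47
= 26/47

26/47


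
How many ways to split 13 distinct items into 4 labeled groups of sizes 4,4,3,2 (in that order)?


13! = 6227020800
Denominator: 4!=24 * 4!=24 * 3!=6 * 2!=2
Coefficient = 6227020800 / 6912 = 900900

900900


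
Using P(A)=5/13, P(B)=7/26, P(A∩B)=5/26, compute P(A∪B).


P(A∪B) = P(A) + P(B) - P(A∩B)
= 5/13 + 7/26 - 5/26 = 6/13

6/13


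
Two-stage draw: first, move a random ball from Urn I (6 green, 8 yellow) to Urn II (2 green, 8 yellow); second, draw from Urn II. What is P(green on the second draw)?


P(transfer green) = 6/14 = 3/7; P(transfer yellow) = 4/7
If green transferred: Urn II has 3 green of 11, so P(green|green moved) = 3/11
If yellow transferred: Urn II has 2 green of 11, so P(green|yellow moved) = 2/11
By total probability: P(green) = 3/7*3/11 + 4/7*2/11 = 17/77

17/77


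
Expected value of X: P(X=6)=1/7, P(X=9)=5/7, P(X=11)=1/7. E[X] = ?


E[X] = sum(x * P(x))
= 6*1/7 + 9*5/7 + 11*1/7
= 62/7

62/7


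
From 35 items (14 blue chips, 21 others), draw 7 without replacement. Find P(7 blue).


P(X=7) = C(14,7)*C(21,0) / C(35,7)
= 3432*1 / 6724520
= 3432/6724520 = 39/76415

39/76415


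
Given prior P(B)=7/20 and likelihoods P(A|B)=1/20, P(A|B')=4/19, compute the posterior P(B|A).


P(A) = P(A|B)P(B) + P(A|B')P(B') = 1/20*7/20 + 4/19*13/20 = 1173/7600
P(B|A) = P(A|B)P(B)/P(A) = (7/400)/(1173/7600) = 133/1173

133/1173


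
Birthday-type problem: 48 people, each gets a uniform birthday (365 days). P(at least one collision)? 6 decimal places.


P(all different) = prod((365-i)/365 for i=0..47) = 0.039402
P(at least one match) = 1 - 0.039402 = 0.960598

0.960598


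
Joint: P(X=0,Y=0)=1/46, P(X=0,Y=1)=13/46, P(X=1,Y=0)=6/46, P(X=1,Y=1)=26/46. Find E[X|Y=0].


P(Y=0) = 7/46
E[X|Y=0] = (0*1 + 1*6)/7 = 6/7

6/7


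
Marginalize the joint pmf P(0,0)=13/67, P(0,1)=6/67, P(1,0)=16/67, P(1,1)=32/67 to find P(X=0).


P(X=0) = P(0,0)+P(0,1) = 13/67 + 6/67 = 19/67

19/67


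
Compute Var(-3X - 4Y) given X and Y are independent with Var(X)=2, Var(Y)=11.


Independence => Cov(X,Y)=0
Var(-3X - 4Y) = (-3)^2*Var(X) + (-4)^2*Var(Y)
= 9*2 + 16*11 = 194

194


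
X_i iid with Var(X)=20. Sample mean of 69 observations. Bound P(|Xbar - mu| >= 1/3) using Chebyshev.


Var(Xbar) = Var(X)/n = 20/69
Chebyshev: P(|Xbar-mu| >= 1/3) <= Var(Xbar)/(1/3)^2 = (20/69)/(1/9) = 60/23
Bound exceeds 1, so trivial bound: 1

1


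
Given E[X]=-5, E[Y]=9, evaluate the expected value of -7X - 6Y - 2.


E[-7X - 6Y - 2] = -7*E[X] - 6*E[Y] - 2
= (-7)*(-5) + (-6)*(9) + (-2)
= 35 - 54 - 2 = -21

-21


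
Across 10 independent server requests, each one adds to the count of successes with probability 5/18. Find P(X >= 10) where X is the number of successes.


P(X>=10) = P(X=10)
= 9765625/3570467226624
= 9765625/3570467226624

9765625/3570467226624


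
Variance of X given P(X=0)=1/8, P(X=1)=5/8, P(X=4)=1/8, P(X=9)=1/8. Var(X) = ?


E[X] = 9/4, E[X^2] = 51/4
Var(X) = E[X^2] - (E[X])^2 = 51/4 - (9/4)^2 = 123/16

123/16


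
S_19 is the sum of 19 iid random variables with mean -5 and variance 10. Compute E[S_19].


E[S_n] = n*E[X_1] = 19*-5 = -95

-95


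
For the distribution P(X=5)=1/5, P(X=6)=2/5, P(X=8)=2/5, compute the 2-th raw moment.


E[X^2] = sum(x^2 * P(x))
= 25*1/5 + 36*2/5 + 64*2/5
= 45

45


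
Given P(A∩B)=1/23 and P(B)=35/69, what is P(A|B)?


P(A|B) = P(A∩B)/P(B) = (3/69)/(35/69) = 3/35

3/35


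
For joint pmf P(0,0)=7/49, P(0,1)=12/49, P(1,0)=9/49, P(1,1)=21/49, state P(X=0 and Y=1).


Read from table: P(X=0, Y=1) = 12/49

12/49


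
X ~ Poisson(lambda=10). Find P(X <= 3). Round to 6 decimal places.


P(X<=3) = e^(-10)*10^0/0! + e^(-10)*10^1/1! + e^(-10)*10^2/2! + e^(-10)*10^3/3!
≈ 0.0000453999 + 0.0004539993 + 0.0022699965 + 0.0075666550
= 0.0103360507
≈ 0.010336

0.010336


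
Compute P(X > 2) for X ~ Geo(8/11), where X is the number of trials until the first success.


P(X > 2) = P(first 2 trials all fail) = (1-p)^2 = (3/11)^2 = 9/121

9/121


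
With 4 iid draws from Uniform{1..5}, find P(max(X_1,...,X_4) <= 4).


P(max <= 4) = P(all X_i <= 4) = (P(X_1 <= 4))^4
= (4/5)^4 = 256/625

256/625


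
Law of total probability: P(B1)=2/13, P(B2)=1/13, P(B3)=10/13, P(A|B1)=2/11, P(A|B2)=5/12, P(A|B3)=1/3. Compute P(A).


P(A) = P(A|B1)P(B1) + P(A|B2)P(B2) + P(A|B3)P(B3)
= 2/11*2/13 + 5/12*1/13 + 1/3*10/13
= 4/143 + 5/156 + 10/39 = 181/572

181/572


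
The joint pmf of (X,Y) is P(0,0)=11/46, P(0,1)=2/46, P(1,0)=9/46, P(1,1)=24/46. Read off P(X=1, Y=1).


Read from table: P(X=1, Y=1) = 24/46 = 12/23

12/23


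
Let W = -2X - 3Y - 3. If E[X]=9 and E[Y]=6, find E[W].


E[-2X - 3Y - 3] = -2*E[X] - 3*E[Y] - 3
= (-2)*(9) + (-3)*(6) + (-3)
= -18 - 18 - 3 = -39

-39


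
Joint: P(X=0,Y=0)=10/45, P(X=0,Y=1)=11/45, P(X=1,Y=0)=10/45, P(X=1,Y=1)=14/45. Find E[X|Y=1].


P(Y=1) = 25/45
E[X|Y=1] = (0*11 + 1*14)/25 = 14/25

14/25


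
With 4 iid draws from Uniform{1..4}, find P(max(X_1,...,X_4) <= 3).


P(max <= 3) = P(all X_i <= 3) = (P(X_1 <= 3))^4
= (3/4)^4 = 81/256

81/256


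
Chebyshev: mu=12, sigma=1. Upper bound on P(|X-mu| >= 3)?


k = 3/1 = 3
Chebyshev: P(|X-mu| >= k*sigma) <= 1/k^2 = 1/3^2 = 1/9

1/9


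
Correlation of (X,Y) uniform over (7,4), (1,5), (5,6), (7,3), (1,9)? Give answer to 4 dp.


Cov(X,Y) = -4.0800, Var(X) = 7.3600, Var(Y) = 4.2400
rho = Cov/(sqrt(VarX)*sqrt(VarY)) = -0.7304

-0.7304


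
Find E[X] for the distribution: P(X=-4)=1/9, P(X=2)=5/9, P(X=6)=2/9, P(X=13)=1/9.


E[X] = sum(x * P(x))
= -4*1/9 + 2*5/9 + 6*2/9 + 13*1/9
= 31/9

31/9


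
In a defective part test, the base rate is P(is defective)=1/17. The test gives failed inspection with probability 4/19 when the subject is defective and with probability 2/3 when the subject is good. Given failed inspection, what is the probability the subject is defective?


P(A) = P(A|B)P(B) + P(A|B')P(B') = 4/19*1/17 + 2/3*16/17 = 620/969
P(B|A) = P(A|B)P(B)/P(A) = (4/323)/(620/969) = 3/155

3/155


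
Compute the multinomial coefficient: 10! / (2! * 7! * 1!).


10! = 3628800
Denominator: 2!=2 * 7!=5040 * 1!=1
Coefficient = 3628800 / 10080 = 360

360


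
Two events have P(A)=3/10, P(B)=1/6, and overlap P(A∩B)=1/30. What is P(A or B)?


P(A∪B) = P(A) + P(B) - P(A∩B)
= 3/10 + 1/6 - 1/30 = 13/30

13/30


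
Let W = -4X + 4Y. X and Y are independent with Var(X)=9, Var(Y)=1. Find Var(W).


Independence => Cov(X,Y)=0
Var(-4X + 4Y) = (-4)^2*Var(X) + 4^2*Var(Y)
= 16*9 + 16*1 = 160

160


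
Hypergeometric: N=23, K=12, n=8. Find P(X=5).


P(X=5) = C(12,5)*C(11,3) / C(23,8)
= 792*165 / 490314
= 130680/490314 = 1980/7429

1980/7429


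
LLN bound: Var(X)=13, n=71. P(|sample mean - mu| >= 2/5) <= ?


Var(Xbar) = Var(X)/n = 13/71
Chebyshev: P(|Xbar-mu| >= 2/5) <= Var(Xbar)/(2/5)^2 = (13/71)/(4/25) = 325/284
Bound exceeds 1, so trivial bound: 1

1


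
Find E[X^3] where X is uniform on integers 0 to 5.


E[X^3] = (1/6) * sum(x^3 for x=0..5)
= 225/6 = 75/2

75/2


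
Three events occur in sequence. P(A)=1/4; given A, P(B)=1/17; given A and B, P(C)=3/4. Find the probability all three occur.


P(A∩B∩C) = P(A) * P(B|A) * P(C|A∩B)
= 1/4 * 1/17 * 3/4
= 1/68 * 3/4 = 3/272

3/272


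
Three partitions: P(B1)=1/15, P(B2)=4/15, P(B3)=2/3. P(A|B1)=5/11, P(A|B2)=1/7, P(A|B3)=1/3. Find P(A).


P(A) = P(A|B1)P(B1) + P(A|B2)P(B2) + P(A|B3)P(B3)
= 5/11*1/15 + 1/7*4/15 + 1/3*2/3
= 1/33 + 4/105 + 2/9 = 1007/3465

1007/3465


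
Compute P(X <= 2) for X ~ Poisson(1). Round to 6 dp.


P(X<=2) = e^(-1)*1^0/0! + e^(-1)*1^1/1! + e^(-1)*1^2/2!
≈ 0.3678794412 + 0.3678794412 + 0.1839397206
= 0.9196986030
≈ 0.919699

0.919699


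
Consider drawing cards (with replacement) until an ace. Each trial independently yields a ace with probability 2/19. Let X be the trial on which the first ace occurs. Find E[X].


For geometric (trials until first success), E[X] = 1/p = 1/(2/19) = 19/2

19/2


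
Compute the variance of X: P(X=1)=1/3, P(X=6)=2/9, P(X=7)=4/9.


E[X] = 43/9, E[X^2] = 271/9
Var(X) = E[X^2] - (E[X])^2 = 271/9 - (43/9)^2 = 590/81

590/81


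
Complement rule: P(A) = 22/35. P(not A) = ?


P(A') = 1 - P(A) = 1 - 22/35 = 13/35

13/35


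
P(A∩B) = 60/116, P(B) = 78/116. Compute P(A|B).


P(A|B) = P(A∩B)/P(B) = (60/116)/(78/116) = 60/78 = 10/13

10/13


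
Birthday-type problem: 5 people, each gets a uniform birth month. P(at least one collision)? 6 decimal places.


P(all different) = prod((12-i)/12 for i=0..4) = 0.381944
P(at least one match) = 1 - 0.381944 = 0.618056

0.618056


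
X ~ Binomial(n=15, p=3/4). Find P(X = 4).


P(X=4) = C(15,4) * p^4 * (1-p)^11
= 1365 * 81/256 * 1/4194304
= 110565/1073741824

110565/1073741824


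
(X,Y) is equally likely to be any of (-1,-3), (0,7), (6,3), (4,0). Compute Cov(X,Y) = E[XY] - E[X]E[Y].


E[X]=9/4, E[Y]=7/4, E[XY]=21/4
Cov(X,Y) = E[XY] - E[X]E[Y] = 21/4 - 9/4*7/4 = 21/16

21/16


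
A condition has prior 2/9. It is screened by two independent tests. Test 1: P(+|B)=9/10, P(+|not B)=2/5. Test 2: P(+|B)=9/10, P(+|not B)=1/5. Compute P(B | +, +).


After test 1: P(+) = 9/10*2/9 + 2/5*7/9 = 23/45
P(B|+) = (1/5)/(23/45) = 9/23
After test 2 (use post1 as new prior): P(+) = 9/10*9/23 + 1/5*14/23 = 109/230
P(B|+,+) = (81/230)/(109/230) = 81/109

81/109


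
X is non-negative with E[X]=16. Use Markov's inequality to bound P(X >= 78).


Markov: P(X >= a) <= E[X]/a
P(X >= 78) <= 16/78 = 8/39

8/39


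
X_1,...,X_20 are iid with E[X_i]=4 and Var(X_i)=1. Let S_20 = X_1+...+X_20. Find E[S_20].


E[S_n] = n*E[X_1] = 20*4 = 80

80


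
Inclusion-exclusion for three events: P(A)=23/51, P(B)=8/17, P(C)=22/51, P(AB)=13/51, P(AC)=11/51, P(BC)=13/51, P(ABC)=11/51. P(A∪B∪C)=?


P(A∪B∪C) = P(A)+P(B)+P(C) - P(AB)-P(AC)-P(BC) + P(ABC)
= 23/51+8/17+22/51 - 13/51-11/51-13/51 + 11/51
= 43/51

43/51


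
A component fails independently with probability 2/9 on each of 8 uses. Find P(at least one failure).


P(at least one) = 1 - P(none)
P(none) = (1 - 2/9)^8 = (7/9)^8 = 5764801/43046721
P(at least one) = 1 - 5764801/43046721 = 37281920/43046721

37281920/43046721


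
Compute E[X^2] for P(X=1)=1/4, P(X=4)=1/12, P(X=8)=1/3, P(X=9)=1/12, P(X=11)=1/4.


E[X^2] = sum(g(x)*P(x))
= 1*1/4 + 16*1/12 + 64*1/3 + 81*1/12 + 121*1/4
= 719/12

719/12


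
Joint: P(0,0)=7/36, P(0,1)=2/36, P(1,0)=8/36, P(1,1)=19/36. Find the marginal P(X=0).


P(X=0) = P(0,0)+P(0,1) = 7/36 + 2/36 = 9/36 = 1/4

1/4


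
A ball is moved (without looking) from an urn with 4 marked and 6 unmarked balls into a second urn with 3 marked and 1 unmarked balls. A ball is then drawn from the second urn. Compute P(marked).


P(transfer marked) = 4/10 = 2/5; P(transfer unmarked) = 3/5
If marked transferred: Urn II has 4 marked of 5, so P(marked|marked moved) = 4/5
If unmarked transferred: Urn II has 3 marked of 5, so P(marked|unmarked moved) = 3/5
By total probability: P(marked) = 2/5*4/5 + 3/5*3/5 = 17/25

17/25


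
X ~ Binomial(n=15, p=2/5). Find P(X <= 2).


P(X<=2) = P(X=0) + P(X=1) + P(X=2)
= 14348907/30517578125 + 28697814/6103515625 + 133923132/6103515625
= 827453637/30517578125

827453637/30517578125


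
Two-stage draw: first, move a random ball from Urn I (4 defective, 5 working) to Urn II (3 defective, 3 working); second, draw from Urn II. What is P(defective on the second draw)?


P(transfer defective) = 4/9; P(transfer working) = 5/9
If defective transferred: Urn II has 4 defective of 7, so P(defective|defective moved) = 4/7
If working transferred: Urn II has 3 defective of 7, so P(defective|working moved) = 3/7
By total probability: P(defective) = 4/9*4/7 + 5/9*3/7 = 31/63

31/63


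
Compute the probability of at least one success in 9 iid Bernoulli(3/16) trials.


P(at least one) = 1 - P(none)
P(none) = (1 - 3/16)^9 = (13/16)^9 = 10604499373/68719476736
P(at least one) = 1 - 10604499373/68719476736 = 58114977363/68719476736

58114977363/68719476736


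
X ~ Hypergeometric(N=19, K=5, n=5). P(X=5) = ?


P(X=5) = C(5,5)*C(14,0) / C(19,5)
= 1*1 / 11628
= 1/11628

1/11628


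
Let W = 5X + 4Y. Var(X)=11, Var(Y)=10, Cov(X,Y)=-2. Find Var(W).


Var(5X + 4Y) = 5^2*Var(X) + 4^2*Var(Y) + 2*5*4*Cov(X,Y)
= 25*11 + 16*10 + 40*(-2)
= 275 + 160 - 80 = 355

355


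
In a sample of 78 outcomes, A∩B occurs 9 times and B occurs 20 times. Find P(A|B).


P(A|B) = P(A∩B)/P(B) = (9/78)/(20/78) = 9/20

9/20


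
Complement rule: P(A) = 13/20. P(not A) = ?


P(A') = 1 - P(A) = 1 - 13/20 = 7/20

7/20


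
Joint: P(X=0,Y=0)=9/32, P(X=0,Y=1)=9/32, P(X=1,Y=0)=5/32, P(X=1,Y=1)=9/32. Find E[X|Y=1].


P(Y=1) = 18/32
E[X|Y=1] = (0*9 + 1*9)/18 = 9/18 = 1/2

1/2


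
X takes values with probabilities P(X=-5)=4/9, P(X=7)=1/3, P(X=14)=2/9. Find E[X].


E[X] = sum(x * P(x))
= -5*4/9 + 7*1/3 + 14*2/9
= 29/9

29/9


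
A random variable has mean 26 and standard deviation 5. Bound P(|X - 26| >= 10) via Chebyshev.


k = 10/5 = 2
Chebyshev: P(|X-mu| >= k*sigma) <= 1/k^2 = 1/2^2 = 1/4

1/4


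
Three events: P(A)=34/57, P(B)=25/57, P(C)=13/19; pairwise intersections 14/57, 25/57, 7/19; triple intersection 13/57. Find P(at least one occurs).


P(A∪B∪C) = P(A)+P(B)+P(C) - P(AB)-P(AC)-P(BC) + P(ABC)
= 34/57+25/57+13/19 - 14/57-25/57-7/19 + 13/57
= 17/19

17/19


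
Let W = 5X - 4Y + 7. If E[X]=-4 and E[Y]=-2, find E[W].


E[5X - 4Y + 7] = 5*E[X] - 4*E[Y] + 7
= (5)*(-4) + (-4)*(-2) + (7)
= -20 + 8 + 7 = -5

-5


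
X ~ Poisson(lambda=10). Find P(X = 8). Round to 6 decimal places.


P(X=8) = e^(-10) * 10^8 / 8!
≈ 0.00004539992976 * 100000000 / 40320
≈ 0.112599

0.112599


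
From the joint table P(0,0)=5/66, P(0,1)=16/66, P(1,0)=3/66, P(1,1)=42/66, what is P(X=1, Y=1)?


Read from table: P(X=1, Y=1) = 42/66 = 7/11

7/11


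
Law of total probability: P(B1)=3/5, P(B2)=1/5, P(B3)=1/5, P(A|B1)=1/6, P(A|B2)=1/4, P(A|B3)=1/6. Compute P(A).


P(A) = P(A|B1)P(B1) + P(A|B2)P(B2) + P(A|B3)P(B3)
= 1/6*3/5 + 1/4*1/5 + 1/6*1/5
= 1/10 + 1/20 + 1/30 = 11/60

11/60


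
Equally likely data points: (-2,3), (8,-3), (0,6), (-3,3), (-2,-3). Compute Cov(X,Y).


E[X]=1/5, E[Y]=6/5, E[XY]=-33/5
Cov(X,Y) = E[XY] - E[X]E[Y] = -33/5 - 1/5*6/5 = -171/25

-171/25


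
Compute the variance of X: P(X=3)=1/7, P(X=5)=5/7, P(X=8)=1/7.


E[X] = 36/7, E[X^2] = 198/7
Var(X) = E[X^2] - (E[X])^2 = 198/7 - (36/7)^2 = 90/49

90/49


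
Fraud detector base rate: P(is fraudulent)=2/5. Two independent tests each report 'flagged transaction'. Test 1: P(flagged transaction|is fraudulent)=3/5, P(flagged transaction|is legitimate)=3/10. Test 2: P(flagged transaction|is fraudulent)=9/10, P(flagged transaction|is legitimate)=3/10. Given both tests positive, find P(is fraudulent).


After test 1: P(+) = 3/5*2/5 + 3/10*3/5 = 21/50
P(B|+) = (6/25)/(21/50) = 4/7
After test 2 (use post1 as new prior): P(+) = 9/10*4/7 + 3/10*3/7 = 9/14
P(B|+,+) = (18/35)/(9/14) = 4/5

4/5


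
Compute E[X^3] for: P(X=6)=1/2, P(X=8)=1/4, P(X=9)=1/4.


E[X^3] = sum(x^3 * P(x))
= 216*1/2 + 512*1/4 + 729*1/4
= 1673/4

1673/4


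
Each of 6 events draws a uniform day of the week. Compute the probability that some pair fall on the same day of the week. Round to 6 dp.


P(all different) = prod((7-i)/7 for i=0..5) = 0.042839
P(at least one match) = 1 - 0.042839 = 0.957161

0.957161


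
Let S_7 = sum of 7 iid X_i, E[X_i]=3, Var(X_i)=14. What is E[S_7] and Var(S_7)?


E[S_n] = n*mu = 7*3 = 21
Var(S_n) = n*sigma^2 = 7*14 = 98

E[S_7]=21, Var(S_7)=98


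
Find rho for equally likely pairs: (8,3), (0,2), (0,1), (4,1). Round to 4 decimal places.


Cov(X,Y) = 1.7500, Var(X) = 11.0000, Var(Y) = 0.6875
rho = Cov/(sqrt(VarX)*sqrt(VarY)) = 0.6364

0.6364


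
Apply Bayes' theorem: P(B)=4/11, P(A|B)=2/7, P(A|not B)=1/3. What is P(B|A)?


P(A) = P(A|B)P(B) + P(A|B')P(B') = 2/7*4/11 + 1/3*7/11 = 73/231
P(B|A) = P(A|B)P(B)/P(A) = (8/77)/(73/231) = 24/73

24/73


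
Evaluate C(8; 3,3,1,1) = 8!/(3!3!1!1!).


8! = 40320
Denominator: 3!=6 * 3!=6 * 1!=1 * 1!=1
Coefficient = 40320 / 36 = 1120

1120


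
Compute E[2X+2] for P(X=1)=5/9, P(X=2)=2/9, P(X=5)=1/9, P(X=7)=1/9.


E[2X+2] = sum(g(x)*P(x))
= 4*5/9 + 6*2/9 + 12*1/9 + 16*1/9
= 20/3

20/3


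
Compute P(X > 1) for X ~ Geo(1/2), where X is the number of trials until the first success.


P(X > 1) = P(first 1 trials all fail) = (1-p)^1 = (1/2)^1 = 1/2

1/2


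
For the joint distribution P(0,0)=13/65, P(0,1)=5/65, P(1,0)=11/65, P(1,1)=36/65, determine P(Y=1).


P(Y=1) = P(0,1)+P(1,1) = 5/65 + 36/65 = 41/65

41/65


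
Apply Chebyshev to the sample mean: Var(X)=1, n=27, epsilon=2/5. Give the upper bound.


Var(Xbar) = Var(X)/n = 1/27
Chebyshev: P(|Xbar-mu| >= 2/5) <= Var(Xbar)/(2/5)^2 = (1/27)/(4/25) = 25/108

25/108


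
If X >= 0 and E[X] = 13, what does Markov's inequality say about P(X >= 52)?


Markov: P(X >= a) <= E[X]/a
P(X >= 52) <= 13/52 = 1/4

1/4


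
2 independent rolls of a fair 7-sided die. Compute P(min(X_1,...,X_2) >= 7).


P(min >= 7) = P(all X_i >= 7) = (P(X_1 >= 7))^2
= (1/7)^2 = 1/49

1/49


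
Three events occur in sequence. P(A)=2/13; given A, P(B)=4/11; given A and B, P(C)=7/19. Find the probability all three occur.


P(A∩B∩C) = P(A) * P(B|A) * P(C|A∩B)
= 2/13 * 4/11 * 7/19
= 8/143 * 7/19 = 56/2717

56/2717


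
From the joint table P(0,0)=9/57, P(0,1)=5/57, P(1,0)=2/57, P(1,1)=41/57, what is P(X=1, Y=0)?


Read from table: P(X=1, Y=0) = 2/57

2/57


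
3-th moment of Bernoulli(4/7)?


For Bernoulli: X in {0,1}
E[X^3] = 0^3*(1-4/7) + 1^3*4/7 = 4/7

4/7
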